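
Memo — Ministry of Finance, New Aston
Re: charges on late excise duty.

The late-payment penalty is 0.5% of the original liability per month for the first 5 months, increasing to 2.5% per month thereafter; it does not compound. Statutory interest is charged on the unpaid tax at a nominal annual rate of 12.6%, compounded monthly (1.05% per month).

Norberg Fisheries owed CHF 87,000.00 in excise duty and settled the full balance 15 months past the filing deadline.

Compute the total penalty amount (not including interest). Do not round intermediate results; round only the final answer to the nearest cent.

Penalty, months 1–5: 5 × 0.5% × CHF 87,000.00 = CHF 2,175.00
Penalty, months 6–15: 10 × 2.5% × CHF 87,000.00 = CHF 21,750.00
Total penalty = CHF 2,175.00 + CHF 21,750.00 = CHF 23,925.00

CHF 23,925.00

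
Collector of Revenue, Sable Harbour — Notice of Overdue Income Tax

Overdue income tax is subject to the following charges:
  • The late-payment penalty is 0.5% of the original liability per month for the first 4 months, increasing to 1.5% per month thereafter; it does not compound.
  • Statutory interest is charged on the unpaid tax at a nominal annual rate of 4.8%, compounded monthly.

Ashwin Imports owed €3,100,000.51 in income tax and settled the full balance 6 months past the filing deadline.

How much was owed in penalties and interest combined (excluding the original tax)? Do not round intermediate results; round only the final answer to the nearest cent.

€230,148.02

Penalty, months 1–4: 4 × 0.5% × €3,100,000.51 = €62,000.01…
Penalty, months 5–6: 2 × 1.5% × €3,100,000.51 = €93,000.02…
Interest (4.8%/yr ÷ 12 = 0.4%/month): €3,100,000.51 × ((1 + 0.004)^6 − 1) = €75,147.9923…
Penalties + interest = €155,000.0255 + €75,147.9923… = €230,148.02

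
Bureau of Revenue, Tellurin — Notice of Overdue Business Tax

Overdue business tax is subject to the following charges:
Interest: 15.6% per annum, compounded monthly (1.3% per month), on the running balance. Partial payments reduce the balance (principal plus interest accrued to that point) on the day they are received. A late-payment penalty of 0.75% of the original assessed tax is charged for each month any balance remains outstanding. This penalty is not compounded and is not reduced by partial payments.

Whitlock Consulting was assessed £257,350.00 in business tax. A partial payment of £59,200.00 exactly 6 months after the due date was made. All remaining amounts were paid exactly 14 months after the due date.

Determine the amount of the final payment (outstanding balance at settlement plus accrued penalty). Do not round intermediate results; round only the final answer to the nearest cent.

£269,736.26

Balance at month 6: £257,350.0000 × (1 + 0.013)^6 = £278,087.1010…
After £59,200.00 payment: £278,087.1010… − £59,200.00 = £218,887.1010…
Balance at month 14: £218,887.1010… × (1 + 0.013)^8 = £242,714.5056…
Penalty: 14 × 0.75% × £257,350.00 = £27,021.75
Final settlement = outstanding balance + penalty = £242,714.5056… + £27,021.75 = £269,736.26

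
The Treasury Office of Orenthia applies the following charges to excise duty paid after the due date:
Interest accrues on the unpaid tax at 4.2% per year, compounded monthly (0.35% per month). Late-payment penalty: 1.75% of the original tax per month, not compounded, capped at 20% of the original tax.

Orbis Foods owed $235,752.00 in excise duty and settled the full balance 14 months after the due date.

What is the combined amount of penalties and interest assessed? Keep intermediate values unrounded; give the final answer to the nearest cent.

Penalty (uncapped): 14 × 1.75% × $235,752.00 = $57,759.24; cap = 20% × $235,752.00 = $47,150.40 → penalty = $47,150.40
Interest: $235,752.00 × ((1 + 0.0035)^14 − 1) = $235,752.00 × 0.0501305… = $11,818.3675…
Penalties + interest = $47,150.4000 + $11,818.3675… = $58,968.77

$58,968.77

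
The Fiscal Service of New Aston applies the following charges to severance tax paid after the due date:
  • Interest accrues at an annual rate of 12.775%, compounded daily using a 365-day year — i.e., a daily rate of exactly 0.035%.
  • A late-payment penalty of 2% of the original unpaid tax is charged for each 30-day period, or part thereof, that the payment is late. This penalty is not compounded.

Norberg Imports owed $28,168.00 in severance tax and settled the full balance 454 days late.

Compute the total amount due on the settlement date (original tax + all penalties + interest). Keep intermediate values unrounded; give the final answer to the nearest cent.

$42,031.96

Penalty periods: ⌈454/30⌉ = 16; penalty = 16 × 2% × $28,168.00 = $9,013.76
Interest: $28,168.00 × ((1 + 0.00035)^454 − 1) = $28,168.00 × 0.17218813… = $4,850.1953…
Total = $28,168.00 + $9,013.7600 + $4,850.1953… = $42,031.96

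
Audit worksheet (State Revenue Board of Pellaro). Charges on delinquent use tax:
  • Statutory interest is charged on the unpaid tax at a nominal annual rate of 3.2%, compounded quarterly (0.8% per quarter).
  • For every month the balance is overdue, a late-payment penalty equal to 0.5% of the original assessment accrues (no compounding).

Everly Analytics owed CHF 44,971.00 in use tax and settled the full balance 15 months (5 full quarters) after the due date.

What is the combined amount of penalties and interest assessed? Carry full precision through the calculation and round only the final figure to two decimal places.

Late-payment penalty: 15 × 0.5% × CHF 44,971.00 = CHF 3,372.83…
Interest: CHF 44,971.00 × ((1 + 0.008)^5 − 1) = CHF 44,971.00 × 0.0406451… = CHF 1,827.8526…
Penalties + interest = CHF 3,372.8250 + CHF 1,827.8526… = CHF 5,200.68

CHF 5,200.68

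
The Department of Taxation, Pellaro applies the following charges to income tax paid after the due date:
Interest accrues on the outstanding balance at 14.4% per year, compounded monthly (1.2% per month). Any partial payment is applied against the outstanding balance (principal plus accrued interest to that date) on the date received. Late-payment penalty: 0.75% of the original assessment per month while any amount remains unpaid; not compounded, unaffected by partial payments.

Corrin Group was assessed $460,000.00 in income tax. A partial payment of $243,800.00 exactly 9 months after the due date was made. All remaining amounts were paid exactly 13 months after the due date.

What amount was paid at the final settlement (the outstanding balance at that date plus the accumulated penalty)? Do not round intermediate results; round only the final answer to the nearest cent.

Balance at month 9: $460,000.0000 × (1 + 0.012)^9 = $512,132.6263…
After $243,800.00 payment: $512,132.6263… − $243,800.00 = $268,332.6263…
Balance at month 13: $268,332.6263… × (1 + 0.012)^4 = $281,446.2920…
Penalty: 13 × 0.75% × $460,000.00 = $44,850.00
Final settlement = outstanding balance + penalty = $281,446.2920… + $44,850.00 = $326,296.29

$326,296.29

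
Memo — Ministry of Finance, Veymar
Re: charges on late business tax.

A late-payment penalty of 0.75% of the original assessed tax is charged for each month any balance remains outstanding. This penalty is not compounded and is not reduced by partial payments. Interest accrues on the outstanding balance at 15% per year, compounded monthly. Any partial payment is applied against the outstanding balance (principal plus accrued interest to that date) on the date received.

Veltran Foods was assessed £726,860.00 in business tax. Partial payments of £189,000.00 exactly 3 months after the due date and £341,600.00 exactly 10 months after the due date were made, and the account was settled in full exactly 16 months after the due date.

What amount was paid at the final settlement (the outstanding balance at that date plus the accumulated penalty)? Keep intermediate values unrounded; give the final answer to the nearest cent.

£383,753.14

Monthly rate = 15% ÷ 12 = 1.25%
Balance at month 3: £726,860.0000 × (1 + 0.0125)^3 = £754,459.3853…
After £189,000.00 payment: £754,459.3853… − £189,000.00 = £565,459.3853…
Balance at month 10: £565,459.3853… × (1 + 0.0125)^7 = £616,831.6364…
After £341,600.00 payment: £616,831.6364… − £341,600.00 = £275,231.6364…
Balance at month 16: £275,231.6364… × (1 + 0.0125)^6 = £296,529.9358…
Penalty: 16 × 0.75% × £726,860.00 = £87,223.20
Final settlement = outstanding balance + penalty = £296,529.9358… + £87,223.20 = £383,753.14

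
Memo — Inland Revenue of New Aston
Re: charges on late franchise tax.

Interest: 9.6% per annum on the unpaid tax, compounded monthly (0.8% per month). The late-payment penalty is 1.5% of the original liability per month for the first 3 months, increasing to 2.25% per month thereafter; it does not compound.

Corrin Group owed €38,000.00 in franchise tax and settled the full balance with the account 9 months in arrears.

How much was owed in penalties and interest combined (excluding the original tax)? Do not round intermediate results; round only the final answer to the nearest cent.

€9,665.21

Penalty, months 1–3: 3 × 1.5% × €38,000.00 = €1,710.00
Penalty, months 4–9: 6 × 2.25% × €38,000.00 = €5,130.00
Interest: €38,000.00 × ((1 + 0.008)^9 − 1) = €38,000.00 × 0.0743475… = €2,825.2061…
Penalties + interest = €6,840.0000 + €2,825.2061… = €9,665.21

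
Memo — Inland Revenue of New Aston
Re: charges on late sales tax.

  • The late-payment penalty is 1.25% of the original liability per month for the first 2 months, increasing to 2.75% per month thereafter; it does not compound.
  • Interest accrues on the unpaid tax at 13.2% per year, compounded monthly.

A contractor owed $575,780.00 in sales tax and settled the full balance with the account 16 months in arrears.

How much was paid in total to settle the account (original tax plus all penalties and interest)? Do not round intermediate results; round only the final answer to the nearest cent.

$921,992.32

Penalty, months 1–2: 2 × 1.25% × $575,780.00 = $14,394.50
Penalty, months 3–16: 14 × 2.75% × $575,780.00 = $221,675.30
Interest (13.2%/yr ÷ 12 = 1.1%/month): $575,780.00 × ((1 + 0.011)^16 − 1) = $110,142.5249…
Total = $575,780.00 + $236,069.8000 + $110,142.5249… = $921,992.32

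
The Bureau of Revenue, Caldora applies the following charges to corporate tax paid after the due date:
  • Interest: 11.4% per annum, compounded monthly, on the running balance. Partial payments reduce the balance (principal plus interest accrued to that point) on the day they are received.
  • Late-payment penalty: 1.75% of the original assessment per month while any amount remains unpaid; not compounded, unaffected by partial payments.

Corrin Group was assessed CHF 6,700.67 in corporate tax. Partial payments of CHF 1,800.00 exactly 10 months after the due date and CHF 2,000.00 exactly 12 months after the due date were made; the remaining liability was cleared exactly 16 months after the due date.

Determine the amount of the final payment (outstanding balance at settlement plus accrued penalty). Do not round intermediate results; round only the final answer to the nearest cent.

CHF 5,689.09

Monthly rate = 11.4% ÷ 12 = 0.95%
Balance at month 10: CHF 6,700.6700 × (1 + 0.0095)^10 = CHF 7,365.1477…
After CHF 1,800.00 payment: CHF 7,365.1477… − CHF 1,800.00 = CHF 5,565.1477…
Balance at month 12: CHF 5,565.1477… × (1 + 0.0095)^2 = CHF 5,671.3878…
After CHF 2,000.00 payment: CHF 5,671.3878… − CHF 2,000.00 = CHF 3,671.3878…
Balance at month 16: CHF 3,671.3878… × (1 + 0.0095)^4 = CHF 3,812.9012…
Penalty: 16 × 1.75% × CHF 6,700.67 = CHF 1,876.19…
Final settlement = outstanding balance + penalty = CHF 3,812.9012… + CHF 1,876.19… = CHF 5,689.09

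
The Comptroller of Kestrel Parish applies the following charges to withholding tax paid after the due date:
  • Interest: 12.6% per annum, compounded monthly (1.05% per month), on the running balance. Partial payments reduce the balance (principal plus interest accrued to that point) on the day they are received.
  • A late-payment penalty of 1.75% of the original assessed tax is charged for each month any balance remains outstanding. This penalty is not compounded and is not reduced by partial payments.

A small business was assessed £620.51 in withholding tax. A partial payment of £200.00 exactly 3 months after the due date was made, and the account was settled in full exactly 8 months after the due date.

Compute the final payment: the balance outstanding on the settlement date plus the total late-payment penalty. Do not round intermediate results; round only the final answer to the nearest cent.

Balance at month 3: £620.5100 × (1 + 0.0105)^3 = £640.2620…
After £200.00 payment: £640.2620… − £200.00 = £440.2620…
Balance at month 8: £440.2620… × (1 + 0.0105)^5 = £463.8663…
Penalty: 8 × 1.75% × £620.51 = £86.87…
Final settlement = outstanding balance + penalty = £463.8663… + £86.87… = £550.74

£550.74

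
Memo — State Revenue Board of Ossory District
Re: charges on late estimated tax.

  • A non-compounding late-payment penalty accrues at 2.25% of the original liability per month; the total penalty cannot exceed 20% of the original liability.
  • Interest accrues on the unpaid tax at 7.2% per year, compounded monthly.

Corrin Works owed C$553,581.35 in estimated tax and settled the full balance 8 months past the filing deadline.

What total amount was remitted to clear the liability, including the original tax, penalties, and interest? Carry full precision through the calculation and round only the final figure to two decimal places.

Penalty: 8 × 2.25% × C$553,581.35 = C$99,644.64… (below the 20% cap of C$110,716.27)
Interest (7.2%/yr ÷ 12 = 0.6%/month): C$553,581.35 × ((1 + 0.006)^8 − 1) = C$27,136.6614…
Total = C$553,581.35 + C$99,644.6430 + C$27,136.6614… = C$680,362.65

C$680,362.65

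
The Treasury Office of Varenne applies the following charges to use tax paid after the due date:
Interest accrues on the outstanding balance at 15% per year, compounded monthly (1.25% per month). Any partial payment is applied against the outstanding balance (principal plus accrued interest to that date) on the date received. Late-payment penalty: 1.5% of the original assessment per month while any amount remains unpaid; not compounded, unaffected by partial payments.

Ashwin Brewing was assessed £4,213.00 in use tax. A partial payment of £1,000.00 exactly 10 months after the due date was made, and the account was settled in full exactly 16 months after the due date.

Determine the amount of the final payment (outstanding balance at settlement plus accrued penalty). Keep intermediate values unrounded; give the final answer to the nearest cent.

Balance at month 10: £4,213.0000 × (1 + 0.0125)^10 = £4,770.2570…
After £1,000.00 payment: £4,770.2570… − £1,000.00 = £3,770.2570…
Balance at month 16: £3,770.2570… × (1 + 0.0125)^6 = £4,062.0115…
Penalty: 16 × 1.5% × £4,213.00 = £1,011.12
Final settlement = outstanding balance + penalty = £4,062.0115… + £1,011.12 = £5,073.13

£5,073.13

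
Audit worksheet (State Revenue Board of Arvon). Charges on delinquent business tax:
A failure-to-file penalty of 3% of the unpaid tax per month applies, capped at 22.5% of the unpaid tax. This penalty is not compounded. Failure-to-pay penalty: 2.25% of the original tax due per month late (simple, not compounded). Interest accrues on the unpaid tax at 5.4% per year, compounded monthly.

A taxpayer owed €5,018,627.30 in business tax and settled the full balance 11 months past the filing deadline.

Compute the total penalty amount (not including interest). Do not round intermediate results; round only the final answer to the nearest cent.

€2,371,301.40

Failure-to-file: 11 × 3% × €5,018,627.30 = €1,656,147.01…, capped at 22.5% × €5,018,627.30 = €1,129,191.14…
Failure-to-pay penalty: 11 × 2.25% × €5,018,627.30 = €1,242,110.26…
Total penalty = €1,129,191.14… + €1,242,110.26… = €2,371,301.40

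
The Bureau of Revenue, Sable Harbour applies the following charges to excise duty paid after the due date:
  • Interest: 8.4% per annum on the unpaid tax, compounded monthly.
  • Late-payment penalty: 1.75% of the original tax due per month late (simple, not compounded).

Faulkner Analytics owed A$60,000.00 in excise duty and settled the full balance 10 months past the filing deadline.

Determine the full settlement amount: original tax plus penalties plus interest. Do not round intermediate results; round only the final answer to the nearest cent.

A$74,834.80

Late-payment penalty: 10 × 1.75% × A$60,000.00 = A$10,500.00
Interest (8.4%/yr ÷ 12 = 0.7%/month): A$60,000.00 × ((1 + 0.007)^10 − 1) = A$4,334.8001…
Total = A$60,000.00 + A$10,500.0000 + A$4,334.8001… = A$74,834.80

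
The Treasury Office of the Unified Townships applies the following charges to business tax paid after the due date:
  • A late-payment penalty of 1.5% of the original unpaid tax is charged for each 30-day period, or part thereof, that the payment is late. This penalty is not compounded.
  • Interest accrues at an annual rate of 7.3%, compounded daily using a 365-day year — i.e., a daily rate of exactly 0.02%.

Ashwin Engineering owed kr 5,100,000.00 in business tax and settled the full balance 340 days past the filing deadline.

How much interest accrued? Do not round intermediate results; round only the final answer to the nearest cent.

kr 358,825.96

Interest: kr 5,100,000.00 × ((1 + 0.0002)^340 − 1) = kr 5,100,000.00 × 0.07035803… = kr 358,825.9580…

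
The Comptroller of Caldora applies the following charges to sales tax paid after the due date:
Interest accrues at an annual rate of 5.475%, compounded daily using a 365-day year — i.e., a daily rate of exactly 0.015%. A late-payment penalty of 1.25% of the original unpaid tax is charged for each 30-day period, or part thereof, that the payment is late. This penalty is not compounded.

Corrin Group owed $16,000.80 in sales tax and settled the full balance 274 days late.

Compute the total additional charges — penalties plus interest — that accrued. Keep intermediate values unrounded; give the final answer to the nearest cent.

Penalty periods: ⌈274/30⌉ = 10; penalty = 10 × 1.25% × $16,000.80 = $2,000.10
Interest: $16,000.80 × ((1 + 0.00015)^274 − 1) = $16,000.80 × 0.04195308… = $671.2829…
Penalties + interest = $2,000.1000 + $671.2829… = $2,671.38

$2,671.38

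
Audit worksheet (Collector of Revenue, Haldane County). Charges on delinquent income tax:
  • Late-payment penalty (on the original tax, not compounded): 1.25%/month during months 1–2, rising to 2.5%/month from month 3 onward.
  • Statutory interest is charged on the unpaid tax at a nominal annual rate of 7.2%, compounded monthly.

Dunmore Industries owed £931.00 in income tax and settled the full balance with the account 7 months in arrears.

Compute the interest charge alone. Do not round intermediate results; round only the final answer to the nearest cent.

£39.81

Interest (7.2%/yr ÷ 12 = 0.6%/month): £931.00 × ((1 + 0.006)^7 − 1) = £39.8129…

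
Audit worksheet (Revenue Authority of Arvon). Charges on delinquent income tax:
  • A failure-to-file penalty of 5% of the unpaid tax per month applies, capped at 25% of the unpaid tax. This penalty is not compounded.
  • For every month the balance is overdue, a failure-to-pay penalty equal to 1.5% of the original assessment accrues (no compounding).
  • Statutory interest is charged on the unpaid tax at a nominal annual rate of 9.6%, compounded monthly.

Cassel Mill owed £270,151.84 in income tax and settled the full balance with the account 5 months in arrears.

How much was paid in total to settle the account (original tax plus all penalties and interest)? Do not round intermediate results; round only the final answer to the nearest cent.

£368,931.55

Failure-to-file: 5 × 5% × £270,151.84 = £67,537.96, capped at 25% × £270,151.84 = £67,537.96
Failure-to-pay penalty: 5 × 1.5% × £270,151.84 = £20,261.39…
Interest (9.6%/yr ÷ 12 = 0.8%/month): £270,151.84 × ((1 + 0.008)^5 − 1) = £10,980.3595…
Total = £270,151.84 + £87,799.3480 + £10,980.3595… = £368,931.55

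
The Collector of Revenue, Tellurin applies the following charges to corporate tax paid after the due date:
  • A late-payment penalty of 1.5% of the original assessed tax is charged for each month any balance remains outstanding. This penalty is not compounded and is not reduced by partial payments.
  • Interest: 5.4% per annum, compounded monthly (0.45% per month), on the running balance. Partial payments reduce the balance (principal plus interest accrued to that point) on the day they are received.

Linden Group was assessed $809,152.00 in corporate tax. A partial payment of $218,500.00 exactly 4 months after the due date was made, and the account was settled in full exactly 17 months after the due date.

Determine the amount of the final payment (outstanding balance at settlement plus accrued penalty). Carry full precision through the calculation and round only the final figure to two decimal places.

Balance at month 4: $809,152.0000 × (1 + 0.0045)^4 = $823,815.3432…
After $218,500.00 payment: $823,815.3432… − $218,500.00 = $605,315.3432…
Balance at month 17: $605,315.3432… × (1 + 0.0045)^13 = $641,698.3409…
Penalty: 17 × 1.5% × $809,152.00 = $206,333.76
Final settlement = outstanding balance + penalty = $641,698.3409… + $206,333.76 = $848,032.10

$848,032.10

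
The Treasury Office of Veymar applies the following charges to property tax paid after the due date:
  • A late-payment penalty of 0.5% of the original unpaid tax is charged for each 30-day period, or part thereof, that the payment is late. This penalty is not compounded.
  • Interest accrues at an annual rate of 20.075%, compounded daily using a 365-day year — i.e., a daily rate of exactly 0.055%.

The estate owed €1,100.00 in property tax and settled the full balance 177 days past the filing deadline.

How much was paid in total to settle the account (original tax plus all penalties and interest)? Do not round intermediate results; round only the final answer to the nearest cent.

Penalty periods: ⌈177/30⌉ = 6; penalty = 6 × 0.5% × €1,100.00 = €33.00
Interest: €1,100.00 × ((1 + 0.00055)^177 − 1) = €1,100.00 × 0.10221659… = €112.4383…
Total = €1,100.00 + €33.0000 + €112.4383… = €1,245.44

€1,245.44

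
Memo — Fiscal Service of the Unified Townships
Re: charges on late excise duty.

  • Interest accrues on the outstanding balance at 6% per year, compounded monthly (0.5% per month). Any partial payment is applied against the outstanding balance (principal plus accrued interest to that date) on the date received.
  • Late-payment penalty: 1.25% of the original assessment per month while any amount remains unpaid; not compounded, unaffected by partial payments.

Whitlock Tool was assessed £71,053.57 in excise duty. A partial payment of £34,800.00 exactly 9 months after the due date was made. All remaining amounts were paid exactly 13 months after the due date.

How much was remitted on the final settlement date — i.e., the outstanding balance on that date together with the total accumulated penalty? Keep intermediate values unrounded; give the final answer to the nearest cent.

Balance at month 9: £71,053.5700 × (1 + 0.005)^9 = £74,315.6805…
After £34,800.00 payment: £74,315.6805… − £34,800.00 = £39,515.6805…
Balance at month 13: £39,515.6805… × (1 + 0.005)^4 = £40,311.9413…
Penalty: 13 × 1.25% × £71,053.57 = £11,546.21…
Final settlement = outstanding balance + penalty = £40,311.9413… + £11,546.21… = £51,858.15

£51,858.15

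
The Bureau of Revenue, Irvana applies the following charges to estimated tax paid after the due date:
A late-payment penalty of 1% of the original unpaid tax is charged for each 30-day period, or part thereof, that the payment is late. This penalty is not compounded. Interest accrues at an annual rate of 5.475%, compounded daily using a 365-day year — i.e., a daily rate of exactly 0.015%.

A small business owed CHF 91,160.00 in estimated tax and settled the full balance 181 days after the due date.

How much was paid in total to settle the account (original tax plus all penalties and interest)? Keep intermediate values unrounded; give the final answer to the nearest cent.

Penalty periods: ⌈181/30⌉ = 7; penalty = 7 × 1% × CHF 91,160.00 = CHF 6,381.20
Interest: CHF 91,160.00 × ((1 + 0.00015)^181 − 1) = CHF 91,160.00 × 0.02751983… = CHF 2,508.7075…
Total = CHF 91,160.00 + CHF 6,381.2000 + CHF 2,508.7075… = CHF 100,049.91

CHF 100,049.91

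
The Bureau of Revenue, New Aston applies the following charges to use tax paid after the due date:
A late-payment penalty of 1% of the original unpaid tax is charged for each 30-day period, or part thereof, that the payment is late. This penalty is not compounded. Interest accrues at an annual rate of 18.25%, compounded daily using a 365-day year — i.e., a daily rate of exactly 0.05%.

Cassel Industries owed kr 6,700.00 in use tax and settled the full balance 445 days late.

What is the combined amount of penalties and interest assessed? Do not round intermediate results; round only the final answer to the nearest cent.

kr 2,674.15

Penalty periods: ⌈445/30⌉ = 15; penalty = 15 × 1% × kr 6,700.00 = kr 1,005.00
Interest: kr 6,700.00 × ((1 + 0.0005)^445 − 1) = kr 6,700.00 × 0.24912636… = kr 1,669.1466…
Penalties + interest = kr 1,005.0000 + kr 1,669.1466… = kr 2,674.15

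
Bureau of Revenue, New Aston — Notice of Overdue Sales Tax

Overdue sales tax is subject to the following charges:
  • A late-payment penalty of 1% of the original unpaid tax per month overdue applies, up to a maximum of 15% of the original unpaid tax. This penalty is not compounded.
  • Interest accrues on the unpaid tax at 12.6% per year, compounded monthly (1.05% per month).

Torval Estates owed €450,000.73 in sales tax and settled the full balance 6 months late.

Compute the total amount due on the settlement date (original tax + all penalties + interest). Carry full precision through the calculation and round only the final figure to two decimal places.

€506,105.51

Penalty: 6 × 1% × €450,000.73 = €27,000.04… (below the 15% cap of €67,500.11…)
Interest: €450,000.73 × ((1 + 0.0105)^6 − 1) = €450,000.73 × 0.0646771… = €29,104.7357…
Total = €450,000.73 + €27,000.0438 + €29,104.7357… = €506,105.51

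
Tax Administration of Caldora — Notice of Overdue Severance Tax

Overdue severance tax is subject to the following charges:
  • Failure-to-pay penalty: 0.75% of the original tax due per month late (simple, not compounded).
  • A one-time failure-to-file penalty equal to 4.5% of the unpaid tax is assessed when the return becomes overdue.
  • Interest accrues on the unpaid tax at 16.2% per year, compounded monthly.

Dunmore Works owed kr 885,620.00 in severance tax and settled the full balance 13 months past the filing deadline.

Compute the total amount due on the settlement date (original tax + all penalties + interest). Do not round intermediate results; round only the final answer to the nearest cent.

Failure-to-file penalty: 4.5% × kr 885,620.00 = kr 39,852.90
Failure-to-pay penalty: 13 × 0.75% × kr 885,620.00 = kr 86,347.95
Interest (16.2%/yr ÷ 12 = 1.35%/month): kr 885,620.00 × ((1 + 0.0135)^13 − 1) = kr 168,660.5757…
Total = kr 885,620.00 + kr 126,200.8500 + kr 168,660.5757… = kr 1,180,481.43

kr 1,180,481.43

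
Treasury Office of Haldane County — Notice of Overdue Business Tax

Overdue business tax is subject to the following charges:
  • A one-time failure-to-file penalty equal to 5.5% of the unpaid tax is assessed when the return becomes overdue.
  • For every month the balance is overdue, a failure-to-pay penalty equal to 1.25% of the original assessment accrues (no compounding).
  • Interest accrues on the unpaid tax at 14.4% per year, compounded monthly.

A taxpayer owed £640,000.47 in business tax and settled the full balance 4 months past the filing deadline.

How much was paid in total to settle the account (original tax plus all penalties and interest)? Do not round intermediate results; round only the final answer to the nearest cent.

Failure-to-file penalty: 5.5% × £640,000.47 = £35,200.03…
Failure-to-pay penalty: 4 × 1.25% × £640,000.47 = £32,000.02…
Interest (14.4%/yr ÷ 12 = 1.2%/month): £640,000.47 × ((1 + 0.012)^4 − 1) = £31,277.4199…
Total = £640,000.47 + £67,200.0494… + £31,277.4199… = £738,477.94

£738,477.94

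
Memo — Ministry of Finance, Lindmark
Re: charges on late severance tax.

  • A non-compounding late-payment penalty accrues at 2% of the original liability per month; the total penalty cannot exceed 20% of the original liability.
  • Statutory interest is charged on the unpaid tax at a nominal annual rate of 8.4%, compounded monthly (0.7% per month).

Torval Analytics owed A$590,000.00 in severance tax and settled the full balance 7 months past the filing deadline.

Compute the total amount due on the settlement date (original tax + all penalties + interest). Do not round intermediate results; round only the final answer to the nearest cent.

Penalty: 7 × 2% × A$590,000.00 = A$82,600.00 (below the 20% cap of A$118,000.00)
Interest: A$590,000.00 × ((1 + 0.007)^7 − 1) = A$590,000.00 × 0.0500411… = A$29,524.2427…
Total = A$590,000.00 + A$82,600.0000 + A$29,524.2427… = A$702,124.24

A$702,124.24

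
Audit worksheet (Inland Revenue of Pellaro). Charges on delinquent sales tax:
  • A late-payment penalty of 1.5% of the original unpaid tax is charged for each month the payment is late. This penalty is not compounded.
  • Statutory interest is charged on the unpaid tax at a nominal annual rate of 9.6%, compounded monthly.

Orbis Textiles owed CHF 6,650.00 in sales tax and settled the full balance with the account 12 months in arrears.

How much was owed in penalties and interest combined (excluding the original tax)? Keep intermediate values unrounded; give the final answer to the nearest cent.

CHF 1,864.25

Late-payment penalty = 1.5% × CHF 6,650.00 × 12 mo = CHF 1,197.00
Interest (9.6%/yr ÷ 12 = 0.8%/month): CHF 6,650.00 × ((1 + 0.008)^12 − 1) = CHF 667.2523…
Penalties + interest = CHF 1,197.0000 + CHF 667.2523… = CHF 1,864.25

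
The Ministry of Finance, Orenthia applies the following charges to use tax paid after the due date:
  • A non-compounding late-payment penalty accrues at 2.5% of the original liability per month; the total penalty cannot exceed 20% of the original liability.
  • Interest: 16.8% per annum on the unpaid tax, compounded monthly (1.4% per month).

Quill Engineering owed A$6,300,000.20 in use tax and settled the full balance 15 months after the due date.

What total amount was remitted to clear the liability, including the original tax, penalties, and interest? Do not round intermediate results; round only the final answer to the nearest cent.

A$9,020,860.74

Penalty (uncapped): 15 × 2.5% × A$6,300,000.20 = A$2,362,500.08…; cap = 20% × A$6,300,000.20 = A$1,260,000.04 → penalty = A$1,260,000.04
Interest: A$6,300,000.20 × ((1 + 0.014)^15 − 1) = A$6,300,000.20 × 0.2318826… = A$1,460,860.4976…
Total = A$6,300,000.20 + A$1,260,000.0400 + A$1,460,860.4976… = A$9,020,860.74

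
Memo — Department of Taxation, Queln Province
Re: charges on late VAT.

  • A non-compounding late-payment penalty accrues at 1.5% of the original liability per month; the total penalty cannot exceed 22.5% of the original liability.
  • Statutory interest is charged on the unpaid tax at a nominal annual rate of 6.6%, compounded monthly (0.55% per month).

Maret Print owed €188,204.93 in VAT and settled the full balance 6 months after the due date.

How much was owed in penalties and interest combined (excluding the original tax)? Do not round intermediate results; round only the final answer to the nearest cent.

Penalty: 6 × 1.5% × €188,204.93 = €16,938.44… (below the 22.5% cap of €42,346.11…)
Interest: €188,204.93 × ((1 + 0.0055)^6 − 1) = €188,204.93 × 0.0334571… = €6,296.7895…
Penalties + interest = €16,938.4437 + €6,296.7895… = €23,235.23

€23,235.23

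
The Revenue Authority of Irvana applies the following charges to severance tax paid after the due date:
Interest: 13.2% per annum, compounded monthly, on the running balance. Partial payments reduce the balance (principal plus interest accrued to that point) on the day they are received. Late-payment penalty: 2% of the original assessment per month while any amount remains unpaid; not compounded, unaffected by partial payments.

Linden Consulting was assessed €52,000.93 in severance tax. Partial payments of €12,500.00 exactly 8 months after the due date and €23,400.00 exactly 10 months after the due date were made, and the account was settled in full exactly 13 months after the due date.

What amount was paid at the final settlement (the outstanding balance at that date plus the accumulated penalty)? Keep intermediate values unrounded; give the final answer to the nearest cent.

Monthly rate = 13.2% ÷ 12 = 1.1%
Balance at month 8: €52,000.9300 × (1 + 0.011)^8 = €56,757.1207…
After €12,500.00 payment: €56,757.1207… − €12,500.00 = €44,257.1207…
Balance at month 10: €44,257.1207… × (1 + 0.011)^2 = €45,236.1325…
After €23,400.00 payment: €45,236.1325… − €23,400.00 = €21,836.1325…
Balance at month 13: €21,836.1325… × (1 + 0.011)^3 = €22,564.6804…
Penalty: 13 × 2% × €52,000.93 = €13,520.24…
Final settlement = outstanding balance + penalty = €22,564.6804… + €13,520.24… = €36,084.92

€36,084.92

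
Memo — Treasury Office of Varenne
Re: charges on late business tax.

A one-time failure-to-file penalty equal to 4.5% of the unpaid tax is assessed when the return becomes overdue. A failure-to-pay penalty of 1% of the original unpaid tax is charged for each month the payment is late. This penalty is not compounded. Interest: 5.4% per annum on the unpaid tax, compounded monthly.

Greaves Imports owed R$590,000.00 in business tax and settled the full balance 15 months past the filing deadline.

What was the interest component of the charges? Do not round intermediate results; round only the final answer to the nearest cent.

R$41,104.28

Interest (5.4%/yr ÷ 12 = 0.45%/month): R$590,000.00 × ((1 + 0.0045)^15 − 1) = R$41,104.2835…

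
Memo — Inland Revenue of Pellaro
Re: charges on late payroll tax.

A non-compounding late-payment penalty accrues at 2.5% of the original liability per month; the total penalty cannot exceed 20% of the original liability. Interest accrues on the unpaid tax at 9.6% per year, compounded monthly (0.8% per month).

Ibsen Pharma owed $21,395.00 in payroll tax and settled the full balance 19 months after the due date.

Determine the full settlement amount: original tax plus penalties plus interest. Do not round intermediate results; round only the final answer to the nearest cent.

$29,171.15

Penalty (uncapped): 19 × 2.5% × $21,395.00 = $10,162.63…; cap = 20% × $21,395.00 = $4,279.00 → penalty = $4,279.00
Interest: $21,395.00 × ((1 + 0.008)^19 − 1) = $21,395.00 × 0.1634564… = $3,497.1495…
Total = $21,395.00 + $4,279.0000 + $3,497.1495… = $29,171.15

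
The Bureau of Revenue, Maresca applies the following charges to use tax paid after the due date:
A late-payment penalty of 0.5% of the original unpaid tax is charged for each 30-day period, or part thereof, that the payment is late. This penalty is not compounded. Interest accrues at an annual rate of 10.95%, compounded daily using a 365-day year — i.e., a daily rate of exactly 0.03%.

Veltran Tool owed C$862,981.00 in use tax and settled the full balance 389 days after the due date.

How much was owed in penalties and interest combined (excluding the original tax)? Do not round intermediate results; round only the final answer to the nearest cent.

C$162,898.52

Penalty periods: ⌈389/30⌉ = 13; penalty = 13 × 0.5% × C$862,981.00 = C$56,093.77…
Interest: C$862,981.00 × ((1 + 0.0003)^389 − 1) = C$862,981.00 × 0.12376258… = C$106,804.7522…
Penalties + interest = C$56,093.7650 + C$106,804.7522… = C$162,898.52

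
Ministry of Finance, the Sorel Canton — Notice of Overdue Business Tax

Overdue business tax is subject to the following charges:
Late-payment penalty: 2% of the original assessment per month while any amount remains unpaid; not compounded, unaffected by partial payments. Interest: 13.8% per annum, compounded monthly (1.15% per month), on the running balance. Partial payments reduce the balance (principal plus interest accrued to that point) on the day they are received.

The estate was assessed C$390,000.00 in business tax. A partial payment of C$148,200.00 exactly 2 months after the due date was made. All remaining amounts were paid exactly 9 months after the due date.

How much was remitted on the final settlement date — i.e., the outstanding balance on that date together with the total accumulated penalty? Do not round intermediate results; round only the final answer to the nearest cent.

C$341,922.81

Balance at month 2: C$390,000.0000 × (1 + 0.0115)^2 = C$399,021.5775
After C$148,200.00 payment: C$399,021.5775 − C$148,200.00 = C$250,821.5775
Balance at month 9: C$250,821.5775 × (1 + 0.0115)^7 = C$271,722.8147…
Penalty: 9 × 2% × C$390,000.00 = C$70,200.00
Final settlement = outstanding balance + penalty = C$271,722.8147… + C$70,200.00 = C$341,922.81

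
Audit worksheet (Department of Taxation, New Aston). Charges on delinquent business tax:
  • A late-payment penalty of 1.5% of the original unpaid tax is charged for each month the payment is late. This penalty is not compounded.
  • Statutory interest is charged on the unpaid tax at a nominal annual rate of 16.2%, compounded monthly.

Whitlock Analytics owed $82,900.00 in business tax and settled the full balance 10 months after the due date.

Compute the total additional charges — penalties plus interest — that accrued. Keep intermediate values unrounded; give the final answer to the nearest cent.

Late-payment penalty: 10 × 1.5% × $82,900.00 = $12,435.00
Interest (16.2%/yr ÷ 12 = 1.35%/month): $82,900.00 × ((1 + 0.0135)^10 − 1) = $11,896.4472…
Penalties + interest = $12,435.0000 + $11,896.4472… = $24,331.45

$24,331.45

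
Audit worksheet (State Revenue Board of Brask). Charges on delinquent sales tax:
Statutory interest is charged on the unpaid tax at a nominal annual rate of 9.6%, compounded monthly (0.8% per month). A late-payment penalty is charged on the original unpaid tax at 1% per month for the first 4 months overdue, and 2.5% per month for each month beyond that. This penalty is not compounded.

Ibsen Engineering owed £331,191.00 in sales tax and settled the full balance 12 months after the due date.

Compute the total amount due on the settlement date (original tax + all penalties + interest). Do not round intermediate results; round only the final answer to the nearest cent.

£443,908.11

Penalty, months 1–4: 4 × 1% × £331,191.00 = £13,247.64
Penalty, months 5–12: 8 × 2.5% × £331,191.00 = £66,238.20
Interest: £331,191.00 × ((1 + 0.008)^12 − 1) = £331,191.00 × 0.1003387… = £33,231.2723…
Total = £331,191.00 + £79,485.8400 + £33,231.2723… = £443,908.11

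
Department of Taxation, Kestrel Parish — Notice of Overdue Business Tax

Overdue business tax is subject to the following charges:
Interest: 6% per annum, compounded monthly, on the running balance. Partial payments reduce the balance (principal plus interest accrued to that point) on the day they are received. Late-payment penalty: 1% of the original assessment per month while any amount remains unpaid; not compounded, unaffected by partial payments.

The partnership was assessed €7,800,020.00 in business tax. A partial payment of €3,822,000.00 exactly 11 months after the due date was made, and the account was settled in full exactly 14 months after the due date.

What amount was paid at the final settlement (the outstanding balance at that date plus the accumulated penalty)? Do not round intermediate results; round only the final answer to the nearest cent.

€5,576,511.95

Monthly rate = 6% ÷ 12 = 0.5%
Balance at month 11: €7,800,020.0000 × (1 + 0.005)^11 = €8,239,908.6230…
After €3,822,000.00 payment: €8,239,908.6230… − €3,822,000.00 = €4,417,908.6230…
Balance at month 14: €4,417,908.6230… × (1 + 0.005)^3 = €4,484,509.1477…
Penalty: 14 × 1% × €7,800,020.00 = €1,092,002.80
Final settlement = outstanding balance + penalty = €4,484,509.1477… + €1,092,002.80 = €5,576,511.95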